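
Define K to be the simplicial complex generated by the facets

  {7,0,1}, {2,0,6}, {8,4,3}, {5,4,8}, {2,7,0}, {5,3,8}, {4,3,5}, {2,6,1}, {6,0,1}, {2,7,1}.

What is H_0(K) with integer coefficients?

Take the total order 0 < 1 < 2 < 3 < 4 < 5 < 6 < 7 < 8 on the vertex set. Then K (dimension 2) consists of the simplices:

  0-simplices (9): [0], [1], [2], [3], [4], [5], [6], [7], [8]
  1-simplices (15): [0,1], [0,2], [0,6], [0,7], [1,2], [1,6], [1,7], [2,6], [2,7], [3,4], [3,5], [3,8], [4,5], [4,8], [5,8]
  2-simplices (10): [0,1,6], [0,1,7], [0,2,6], [0,2,7], [1,2,6], [1,2,7], [3,4,5], [3,4,8], [3,5,8], [4,5,8]

giving chain groups C_0 ≅ Z^9, C_1 ≅ Z^15, C_2 ≅ Z^10.

Boundary ∂_1: C_1 → C_0 maps an edge to its endpoints' difference, ∂[p,q] = q − p.
The resulting 9×15 matrix has rank 7, and its Smith normal form has invariant factors (1,1,1,1,1,1,1).

∂_2: C_2 → C_1 maps a triangle to the signed sum of its edges. For instance
  ∂[4,5,8] = [5,8] − [4,8] + [4,5],
  ∂[0,1,7] = [1,7] − [0,7] + [0,1].
As a 15×10 matrix over Z this has rank 8, with invariant factors (1,1,1,1,1,1,1,1).

From H_k ≅ ker(∂_k) / im(∂_{k+1}) we obtain:

  H_0: rank C_0 − rank ∂_1 = 9 − 7 = 2, and the invariant factors of ∂_1 are all 1, so H_0 ≅ Z^2.

H_0 ≅ Z^2.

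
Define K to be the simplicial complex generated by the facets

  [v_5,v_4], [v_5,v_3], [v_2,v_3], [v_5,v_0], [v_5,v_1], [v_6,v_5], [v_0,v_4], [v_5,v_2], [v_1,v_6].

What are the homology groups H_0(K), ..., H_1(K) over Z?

H_0 ≅ Z,  H_1 ≅ Z^3.

Order the vertices as v_0 < v_1 < v_2 < v_3 < v_4 < v_5 < v_6. Listing each simplex with vertices in this order, K has dimension 1 with simplices:

  0-simplices (7): [v_0], [v_1], [v_2], [v_3], [v_4], [v_5], [v_6]
  1-simplices (9): [v_0,v_4], [v_0,v_5], [v_1,v_5], [v_1,v_6], [v_2,v_3], [v_2,v_5], [v_3,v_5], [v_4,v_5], [v_5,v_6]

so the chain groups are C_0 ≅ Z^7, C_1 ≅ Z^9.

Boundary ∂_1: C_1 → C_0 sends each edge [p,q] (with p < q) to q − p. For instance
  ∂[v_2,v_3] = [v_3] − [v_2].
The 7×9 boundary matrix has rank 6 and Smith normal form diag(1,1,1,1,1,1).

Computing H_k = (kernel of ∂_k) / (image of ∂_{k+1}):

  H_0: rank C_0 − rank ∂_1 = 7 − 6 = 1, and the invariant factors of ∂_1 are all 1, so H_0 = Z.
  H_1: rank ker ∂_1 − rank ∂_2 = (9 − 6) − 0 = 3, and there is no ∂_2, so H_1 = Z^3.

As a check, the Euler characteristic is 7 − 9 = -2, which agrees with 1 − 3 = -2.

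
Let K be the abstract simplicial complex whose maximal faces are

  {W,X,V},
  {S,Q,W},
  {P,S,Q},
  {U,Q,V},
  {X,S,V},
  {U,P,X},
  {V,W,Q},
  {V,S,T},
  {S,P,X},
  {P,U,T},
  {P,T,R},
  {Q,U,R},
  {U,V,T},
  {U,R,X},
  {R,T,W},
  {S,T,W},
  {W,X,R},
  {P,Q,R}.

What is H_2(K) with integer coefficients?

H_2 ≅ 0.

Order the vertices as P < Q < R < S < T < U < V < W < X. Listing each simplex with vertices in this order, K has dimension 2 with simplices:

  0-simplices (9): P, Q, R, S, T, U, V, W, X
  1-simplices (27): PQ, PR, PS, PT, PU, PX, QR, QS, QU, QV, QW, RT, RU, RW, RX, ST, SV, SW, SX, TU, TV, TW, UV, UX, VW, VX, WX
  2-simplices (18): PQR, PQS, PRT, PSX, PTU, PUX, QRU, QSW, QUV, QVW, RTW, RUX, RWX, STV, STW, SVX, TUV, VWX

giving chain groups C_0 ≅ Z^9, C_1 ≅ Z^27, C_2 ≅ Z^18.

∂_1: C_1 → C_0 maps an edge to its endpoints' difference, ∂[p,q] = q − p. For instance
  ∂RT = T − R.
This gives a 9×27 integer matrix of rank 8; reducing to Smith normal form yields diagonal entries (1,1,1,1,1,1,1,1).

Boundary ∂_2: C_2 → C_1 sends each 2-simplex [p,q,r] to [q,r] − [p,r] + [p,q]. For instance
  ∂RUX = UX − RX + RU,
  ∂QRU = RU − QU + QR.
The 27×18 boundary matrix has rank 18 and Smith normal form diag(1,1,1,1,1,1,1,1,1,1,1,1,1,1,1,1,1,2).

Computing H_k = (kernel of ∂_k) / (image of ∂_{k+1}):

  H_2: rank ker ∂_2 − rank ∂_3 = (18 − 18) − 0 = 0, and there is no ∂_3, so H_2 = 0.

(K is a triangulation of the Klein bottle.)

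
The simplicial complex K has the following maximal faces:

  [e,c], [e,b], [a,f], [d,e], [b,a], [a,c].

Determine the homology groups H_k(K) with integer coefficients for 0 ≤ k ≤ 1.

Take the total order a < b < c < d < e < f on the vertex set. Then K (dimension 1) consists of the simplices:

  0-simplices (6): a, b, c, d, e, f
  1-simplices (6): ab, ac, af, be, ce, de

Hence C_0 ≅ Z^6, C_1 ≅ Z^6.

∂_1: C_1 → C_0 is given by ∂[p,q] = [q] − [p].
The resulting 6×6 matrix has rank 5, and its Smith normal form has invariant factors (1,1,1,1,1).

Reading off H_k = ker ∂_k / im ∂_{k+1}:

  H_0: rank C_0 − rank ∂_1 = 6 − 5 = 1, and the invariant factors of ∂_1 are all 1, so H_0 ≅ Z.
  H_1: rank ker ∂_1 − rank ∂_2 = (6 − 5) − 0 = 1, and there is no ∂_2, so H_1 ≅ Z.

H_0 ≅ Z,  H_1 ≅ Z.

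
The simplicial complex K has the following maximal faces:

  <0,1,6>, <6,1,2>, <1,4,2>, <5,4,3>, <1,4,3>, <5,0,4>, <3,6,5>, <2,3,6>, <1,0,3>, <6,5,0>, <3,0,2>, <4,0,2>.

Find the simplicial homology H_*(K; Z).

H_0 ≅ Z,  H_1 ≅ Z_2,  H_2 = 0.

Order the vertices as 0 < 1 < 2 < 3 < 4 < 5 < 6. Listing each simplex with vertices in this order, K has dimension 2 with simplices:

  0-simplices (7): [0], [1], [2], [3], [4], [5], [6]
  1-simplices (18): [0,1], [0,2], [0,3], [0,4], [0,5], [0,6], [1,2], [1,3], [1,4], [1,6], [2,3], [2,4], [2,6], [3,4], [3,5], [3,6], [4,5], [5,6]
  2-simplices (12): [0,1,3], [0,1,6], [0,2,3], [0,2,4], [0,4,5], [0,5,6], [1,2,4], [1,2,6], [1,3,4], [2,3,6], [3,4,5], [3,5,6]

giving chain groups C_0 ≅ Z^7, C_1 ≅ Z^18, C_2 ≅ Z^12.

Boundary ∂_1: C_1 → C_0 maps an edge to its endpoints' difference, ∂[p,q] = q − p. For instance
  ∂[1,6] = [6] − [1].
The 7×18 boundary matrix has rank 6 and Smith normal form diag(1,1,1,1,1,1).

The boundary map ∂_2: C_2 → C_1 acts by ∂[p,q,r] = [q,r] − [p,r] + [p,q]. For instance
  ∂[1,2,4] = [2,4] − [1,4] + [1,2],
  ∂[1,2,6] = [2,6] − [1,6] + [1,2].
The resulting 18×12 matrix has rank 12, and its Smith normal form has invariant factors (1,1,1,1,1,1,1,1,1,1,1,2).

Now H_k = ker ∂_k / im ∂_{k+1}, so:

  H_0: rank C_0 − rank ∂_1 = 7 − 6 = 1, and the invariant factors of ∂_1 are all 1, so H_0 = Z.
  H_1: rank ker ∂_1 − rank ∂_2 = (18 − 6) − 12 = 0, and ∂_2 has invariant factor 2 > 1, so H_1 = Z_2.
  H_2: rank ker ∂_2 − rank ∂_3 = (12 − 12) − 0 = 0, and there is no ∂_3, so H_2 = 0.

(K is a triangulation of the real projective plane RP^2.)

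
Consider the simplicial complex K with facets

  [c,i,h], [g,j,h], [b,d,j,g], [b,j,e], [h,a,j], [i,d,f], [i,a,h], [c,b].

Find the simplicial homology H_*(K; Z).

H_0 ≅ Z,  H_1 ≅ Z^2,  H_2 = 0,  H_3 = 0.

Order the vertices as a < b < c < d < e < f < g < h < i < j. Listing each simplex with vertices in this order, K has dimension 3 with simplices:

  0-simplices (10): a, b, c, d, e, f, g, h, i, j
  1-simplices (20): ah, ai, aj, bc, bd, be, bg, bj, ch, ci, df, dg, di, dj, ej, fi, gh, gj, hi, hj
  2-simplices (10): ahi, ahj, bdg, bdj, bej, bgj, chi, dfi, dgj, ghj
  3-simplices (1): bdgj

so the chain groups are C_0 ≅ Z^10, C_1 ≅ Z^20, C_2 ≅ Z^10, C_3 ≅ Z^1.

∂_1: C_1 → C_0 sends each edge [p,q] (with p < q) to q − p. For instance
  ∂be = e − b.
This gives a 10×20 integer matrix of rank 9; reducing to Smith normal form yields diagonal entries (1,1,1,1,1,1,1,1,1).

Boundary ∂_2: C_2 → C_1 sends each 2-simplex [p,q,r] to [q,r] − [p,r] + [p,q]. For instance
  ∂ghj = hj − gj + gh,
  ∂chi = hi − ci + ch.
The resulting 20×10 matrix has rank 9, and its Smith normal form has invariant factors (1,1,1,1,1,1,1,1,1).

∂_3: C_3 → C_2 sends each 3-simplex σ to the alternating sum Σ_i (−1)^i (σ with its i-th vertex removed). For instance
  ∂bdgj = dgj − bgj + bdj − bdg.
The 10×1 boundary matrix has rank 1 and Smith normal form diag(1).

From H_k ≅ ker(∂_k) / im(∂_{k+1}) we obtain:

  H_0: rank C_0 − rank ∂_1 = 10 − 9 = 1, and the invariant factors of ∂_1 are all 1, so H_0 ≅ Z.
  H_1: rank ker ∂_1 − rank ∂_2 = (20 − 9) − 9 = 2, and the invariant factors of ∂_2 are all 1, so H_1 ≅ Z^2.
  H_2: rank ker ∂_2 − rank ∂_3 = (10 − 9) − 1 = 0, and the invariant factors of ∂_3 are all 1, so H_2 ≅ 0.
  H_3: rank ker ∂_3 − rank ∂_4 = (1 − 1) − 0 = 0, and there is no ∂_4, so H_3 ≅ 0.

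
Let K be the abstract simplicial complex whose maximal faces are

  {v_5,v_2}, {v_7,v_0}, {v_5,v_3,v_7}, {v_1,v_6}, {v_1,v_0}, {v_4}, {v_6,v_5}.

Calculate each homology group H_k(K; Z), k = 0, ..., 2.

Order the vertices as v_0 < v_1 < v_2 < v_3 < v_4 < v_5 < v_6 < v_7. Listing each simplex with vertices in this order, K has dimension 2 with simplices:

  0-simplices (8): [v_0], [v_1], [v_2], [v_3], [v_4], [v_5], [v_6], [v_7]
  1-simplices (8): [v_0,v_1], [v_0,v_7], [v_1,v_6], [v_2,v_5], [v_3,v_5], [v_3,v_7], [v_5,v_6], [v_5,v_7]
  2-simplices (1): [v_3,v_5,v_7]

giving chain groups C_0 ≅ Z^8, C_1 ≅ Z^8, C_2 ≅ Z^1.

Boundary ∂_1: C_1 → C_0 sends each edge [p,q] (with p < q) to q − p. For instance
  ∂[v_5,v_7] = [v_7] − [v_5].
As a 8×8 matrix over Z this has rank 6, with invariant factors (1,1,1,1,1,1).

Boundary ∂_2: C_2 → C_1 sends each 2-simplex [p,q,r] to [q,r] − [p,r] + [p,q]. For instance
  ∂[v_3,v_5,v_7] = [v_5,v_7] − [v_3,v_7] + [v_3,v_5].
The 8×1 boundary matrix has rank 1 and Smith normal form diag(1).

Now H_k = ker ∂_k / im ∂_{k+1}, so:

  H_0: rank C_0 − rank ∂_1 = 8 − 6 = 2, and the invariant factors of ∂_1 are all 1, so H_0 ≅ Z^2.
  H_1: rank ker ∂_1 − rank ∂_2 = (8 − 6) − 1 = 1, and the invariant factors of ∂_2 are all 1, so H_1 ≅ Z.
  H_2: rank ker ∂_2 − rank ∂_3 = (1 − 1) − 0 = 0, and there is no ∂_3, so H_2 ≅ 0.

As a check, the Euler characteristic is 8 − 8 + 1 = 1, which agrees with 2 − 1 + 0 = 1.

H_0 = Z^2,  H_1 = Z,  H_2 = 0.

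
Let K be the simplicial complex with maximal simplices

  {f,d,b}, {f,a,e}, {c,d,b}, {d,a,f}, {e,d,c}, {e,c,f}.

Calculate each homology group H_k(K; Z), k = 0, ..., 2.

Fix the vertex order a < b < c < d < e < f and write every simplex with vertices in increasing order. Then dim K = 2 and the simplices of K are:

  0-simplices (6): a, b, c, d, e, f
  1-simplices (12): ad, ae, af, bc, bd, bf, cd, ce, cf, de, df, ef
  2-simplices (6): adf, aef, bcd, bdf, cde, cef

giving chain groups C_0 ≅ Z^6, C_1 ≅ Z^12, C_2 ≅ Z^6.

∂_1: C_1 → C_0 maps an edge to its endpoints' difference, ∂[p,q] = q − p.
As a 6×12 matrix over Z this has rank 5, with invariant factors (1,1,1,1,1).

∂_2: C_2 → C_1 acts by ∂[p,q,r] = [q,r] − [p,r] + [p,q]. For instance
  ∂cef = ef − cf + ce,
  ∂cde = de − ce + cd.
This gives a 12×6 integer matrix of rank 6; reducing to Smith normal form yields diagonal entries (1,1,1,1,1,1).

Computing H_k = (kernel of ∂_k) / (image of ∂_{k+1}):

  H_0: rank C_0 − rank ∂_1 = 6 − 5 = 1, and the invariant factors of ∂_1 are all 1, so H_0 ≅ Z.
  H_1: rank ker ∂_1 − rank ∂_2 = (12 − 5) − 6 = 1, and the invariant factors of ∂_2 are all 1, so H_1 ≅ Z.
  H_2: rank ker ∂_2 − rank ∂_3 = (6 − 6) − 0 = 0, and there is no ∂_3, so H_2 ≅ 0.

As a check, the Euler characteristic is 6 − 12 + 6 = 0, which agrees with 1 − 1 + 0 = 0.
(K is a triangulation of the cylinder S^1 x I.)

H_0 = Z,  H_1 = Z,  H_2 = 0.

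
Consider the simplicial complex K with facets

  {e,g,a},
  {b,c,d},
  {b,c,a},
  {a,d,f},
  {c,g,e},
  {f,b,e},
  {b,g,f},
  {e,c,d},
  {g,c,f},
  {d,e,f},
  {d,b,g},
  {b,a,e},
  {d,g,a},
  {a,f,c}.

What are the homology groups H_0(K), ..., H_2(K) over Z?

Take the total order a < b < c < d < e < f < g on the vertex set. Then K (dimension 2) consists of the simplices:

  0-simplices (7): a, b, c, d, e, f, g
  1-simplices (21): ab, ac, ad, ae, af, ag, bc, bd, be, bf, bg, cd, ce, cf, cg, de, df, dg, ef, eg, fg
  2-simplices (14): abc, abe, acf, adf, adg, aeg, bcd, bdg, bef, bfg, cde, ceg, cfg, def

so the chain groups are C_0 ≅ Z^7, C_1 ≅ Z^21, C_2 ≅ Z^14.

Boundary ∂_1: C_1 → C_0 sends each edge [p,q] (with p < q) to q − p. For instance
  ∂bf = f − b.
The resulting 7×21 matrix has rank 6, and its Smith normal form has invariant factors (1,1,1,1,1,1).

∂_2: C_2 → C_1 sends each 2-simplex [p,q,r] to [q,r] − [p,r] + [p,q]. For instance
  ∂abe = be − ae + ab,
  ∂bcd = cd − bd + bc.
As a 21×14 matrix over Z this has rank 13, with invariant factors (1,1,1,1,1,1,1,1,1,1,1,1,1).

Computing H_k = (kernel of ∂_k) / (image of ∂_{k+1}):

  H_0: rank C_0 − rank ∂_1 = 7 − 6 = 1, and the invariant factors of ∂_1 are all 1, so H_0 ≅ Z.
  H_1: rank ker ∂_1 − rank ∂_2 = (21 − 6) − 13 = 2, and the invariant factors of ∂_2 are all 1, so H_1 ≅ Z^2.
  H_2: rank ker ∂_2 − rank ∂_3 = (14 − 13) − 0 = 1, and there is no ∂_3, so H_2 ≅ Z.

H_0 = Z,  H_1 = Z^2,  H_2 = Z.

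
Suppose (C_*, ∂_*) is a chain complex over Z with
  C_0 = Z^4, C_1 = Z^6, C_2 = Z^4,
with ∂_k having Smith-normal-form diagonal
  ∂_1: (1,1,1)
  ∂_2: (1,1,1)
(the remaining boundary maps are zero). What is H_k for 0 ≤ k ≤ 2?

H_0 = Z,  H_1 = 0,  H_2 = Z.

H_0: b_0 = 4 − 0 − 3 = 1; torsion from ∂_1 factors > 1: none. So H_0 = Z.
H_1: b_1 = 6 − 3 − 3 = 0; torsion from ∂_2 factors > 1: none. So H_1 = 0.
H_2: b_2 = 4 − 3 − 0 = 1; torsion from ∂_3 factors > 1: none. So H_2 = Z.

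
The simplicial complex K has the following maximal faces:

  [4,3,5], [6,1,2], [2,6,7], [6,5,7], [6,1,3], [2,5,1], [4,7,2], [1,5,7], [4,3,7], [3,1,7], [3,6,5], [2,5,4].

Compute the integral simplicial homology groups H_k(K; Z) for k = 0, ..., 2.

K has 7 vertices, 18 edges, 12 triangles.
rank ∂_0 = 0, rank ∂_1 = 6 ⇒ b_0 = 7 − 0 − 6 = 1; all invariant factors of ∂_1 are 1 so no torsion. So H_0 = Z.
rank ∂_1 = 6, rank ∂_2 = 12 ⇒ b_1 = 18 − 6 − 12 = 0; ∂_2 has invariant factor(s) [2] giving torsion. So H_1 = Z/2.
rank ∂_2 = 12, rank ∂_3 = 0 ⇒ b_2 = 12 − 12 − 0 = 0. So H_2 = 0.

H_0 = Z,  H_1 = Z/2,  H_2 = 0.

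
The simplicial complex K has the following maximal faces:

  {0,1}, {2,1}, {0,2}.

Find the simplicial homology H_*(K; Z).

H_0 ≅ Z,  H_1 ≅ Z.

We work with the vertex ordering 0 < 1 < 2. The simplices of K, each written with vertices in increasing order, are:

  0-simplices (3): [0], [1], [2]
  1-simplices (3): [0,1], [0,2], [1,2]

Hence C_0 ≅ Z^3, C_1 ≅ Z^3.

∂_1: C_1 → C_0 is given by ∂[p,q] = [q] − [p].
The 3×3 boundary matrix has rank 2 and Smith normal form diag(1,1).

From H_k ≅ ker(∂_k) / im(∂_{k+1}) we obtain:

  H_0: rank C_0 − rank ∂_1 = 3 − 2 = 1, and the invariant factors of ∂_1 are all 1, so H_0 ≅ Z.
  H_1: rank ker ∂_1 − rank ∂_2 = (3 − 2) − 0 = 1, and there is no ∂_2, so H_1 ≅ Z.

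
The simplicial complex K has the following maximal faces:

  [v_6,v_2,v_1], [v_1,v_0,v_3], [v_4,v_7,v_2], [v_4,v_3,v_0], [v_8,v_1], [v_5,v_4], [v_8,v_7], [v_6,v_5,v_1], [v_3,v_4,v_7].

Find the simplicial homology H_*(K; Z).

Fix the vertex order v_0 < v_1 < v_2 < v_3 < v_4 < v_5 < v_6 < v_7 < v_8 and write every simplex with vertices in increasing order. Then dim K = 2 and the simplices of K are:

  0-simplices (9): [v_0], [v_1], [v_2], [v_3], [v_4], [v_5], [v_6], [v_7], [v_8]
  1-simplices (17): (17 of them)
  2-simplices (6): [v_0,v_1,v_3], [v_0,v_3,v_4], [v_1,v_2,v_6], [v_1,v_5,v_6], [v_2,v_4,v_7], [v_3,v_4,v_7]

so the chain groups are C_0 ≅ Z^9, C_1 ≅ Z^17, C_2 ≅ Z^6.

The boundary map ∂_1: C_1 → C_0 maps an edge to its endpoints' difference, ∂[p,q] = q − p. For instance
  ∂[v_1,v_2] = [v_2] − [v_1].
This gives a 9×17 integer matrix of rank 8; reducing to Smith normal form yields diagonal entries (1,1,1,1,1,1,1,1).

The boundary map ∂_2: C_2 → C_1 maps a triangle to the signed sum of its edges. For instance
  ∂[v_0,v_1,v_3] = [v_1,v_3] − [v_0,v_3] + [v_0,v_1],
  ∂[v_2,v_4,v_7] = [v_4,v_7] − [v_2,v_7] + [v_2,v_4].
This gives a 17×6 integer matrix of rank 6; reducing to Smith normal form yields diagonal entries (1,1,1,1,1,1).

From H_k ≅ ker(∂_k) / im(∂_{k+1}) we obtain:

  H_0: rank C_0 − rank ∂_1 = 9 − 8 = 1, and the invariant factors of ∂_1 are all 1, so H_0 = Z.
  H_1: rank ker ∂_1 − rank ∂_2 = (17 − 8) − 6 = 3, and the invariant factors of ∂_2 are all 1, so H_1 = Z^3.
  H_2: rank ker ∂_2 − rank ∂_3 = (6 − 6) − 0 = 0, and there is no ∂_3, so H_2 = 0.

H_0 = Z,  H_1 = Z^3,  H_2 = 0.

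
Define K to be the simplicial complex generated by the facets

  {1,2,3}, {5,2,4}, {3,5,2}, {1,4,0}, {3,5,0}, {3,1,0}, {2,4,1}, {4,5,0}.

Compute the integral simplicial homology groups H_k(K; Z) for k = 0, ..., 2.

H_0 ≅ Z,  H_1 = 0,  H_2 ≅ Z.

K has 6 vertices, 12 edges, 8 triangles.
rank ∂_0 = 0, rank ∂_1 = 5 ⇒ b_0 = 6 − 0 − 5 = 1; all invariant factors of ∂_1 are 1 so no torsion. So H_0 ≅ Z.
rank ∂_1 = 5, rank ∂_2 = 7 ⇒ b_1 = 12 − 5 − 7 = 0; all invariant factors of ∂_2 are 1 so no torsion. So H_1 ≅ 0.
rank ∂_2 = 7, rank ∂_3 = 0 ⇒ b_2 = 8 − 7 − 0 = 1. So H_2 ≅ Z.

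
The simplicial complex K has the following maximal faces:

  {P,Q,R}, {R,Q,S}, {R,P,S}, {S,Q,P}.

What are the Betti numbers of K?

Fix the vertex order P < Q < R < S and write every simplex with vertices in increasing order. Then dim K = 2 and the simplices of K are:

  0-simplices (4): P, Q, R, S
  1-simplices (6): PQ, PR, PS, QR, QS, RS
  2-simplices (4): PQR, PQS, PRS, QRS

Hence C_0 ≅ Z^4, C_1 ≅ Z^6, C_2 ≅ Z^4.

The boundary map ∂_1: C_1 → C_0 sends each edge [p,q] (with p < q) to q − p. For instance
  ∂PS = S − P.
The 4×6 boundary matrix has rank 3 and Smith normal form diag(1,1,1).

Boundary ∂_2: C_2 → C_1 acts by ∂[p,q,r] = [q,r] − [p,r] + [p,q]. For instance
  ∂PQR = QR − PR + PQ,
  ∂PQS = QS − PS + PQ.
As a 6×4 matrix over Z this has rank 3, with invariant factors (1,1,1).

Computing H_k = (kernel of ∂_k) / (image of ∂_{k+1}):

  H_0: rank C_0 − rank ∂_1 = 4 − 3 = 1, and the invariant factors of ∂_1 are all 1, so H_0 = Z.
  H_1: rank ker ∂_1 − rank ∂_2 = (6 − 3) − 3 = 0, and the invariant factors of ∂_2 are all 1, so H_1 = 0.
  H_2: rank ker ∂_2 − rank ∂_3 = (4 − 3) − 0 = 1, and there is no ∂_3, so H_2 = Z.

As a check, the Euler characteristic is 4 − 6 + 4 = 2, which agrees with 1 − 0 + 1 = 2.

Hence the Betti numbers are b_0 = 1, b_1 = 0, b_2 = 1.

b_0 = 1, b_1 = 0, b_2 = 1.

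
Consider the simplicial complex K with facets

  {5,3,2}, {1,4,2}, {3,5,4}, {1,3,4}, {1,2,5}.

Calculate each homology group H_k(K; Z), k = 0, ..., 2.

H_0 = Z,  H_1 = Z,  H_2 = 0.

Fix the vertex order 1 < 2 < 3 < 4 < 5 and write every simplex with vertices in increasing order. Then dim K = 2 and the simplices of K are:

  0-simplices (5): [1], [2], [3], [4], [5]
  1-simplices (10): [1,2], [1,3], [1,4], [1,5], [2,3], [2,4], [2,5], [3,4], [3,5], [4,5]
  2-simplices (5): [1,2,4], [1,2,5], [1,3,4], [2,3,5], [3,4,5]

giving chain groups C_0 ≅ Z^5, C_1 ≅ Z^10, C_2 ≅ Z^5.

Boundary ∂_1: C_1 → C_0 is given by ∂[p,q] = [q] − [p]. For instance
  ∂[3,4] = [4] − [3].
As a 5×10 matrix over Z this has rank 4, with invariant factors (1,1,1,1).

The boundary map ∂_2: C_2 → C_1 acts by ∂[p,q,r] = [q,r] − [p,r] + [p,q]. For instance
  ∂[1,2,5] = [2,5] − [1,5] + [1,2],
  ∂[3,4,5] = [4,5] − [3,5] + [3,4].
This gives a 10×5 integer matrix of rank 5; reducing to Smith normal form yields diagonal entries (1,1,1,1,1).

Reading off H_k = ker ∂_k / im ∂_{k+1}:

  H_0: rank C_0 − rank ∂_1 = 5 − 4 = 1, and the invariant factors of ∂_1 are all 1, so H_0 ≅ Z.
  H_1: rank ker ∂_1 − rank ∂_2 = (10 − 4) − 5 = 1, and the invariant factors of ∂_2 are all 1, so H_1 ≅ Z.
  H_2: rank ker ∂_2 − rank ∂_3 = (5 − 5) − 0 = 0, and there is no ∂_3, so H_2 ≅ 0.

(K is a triangulation of the Möbius band.)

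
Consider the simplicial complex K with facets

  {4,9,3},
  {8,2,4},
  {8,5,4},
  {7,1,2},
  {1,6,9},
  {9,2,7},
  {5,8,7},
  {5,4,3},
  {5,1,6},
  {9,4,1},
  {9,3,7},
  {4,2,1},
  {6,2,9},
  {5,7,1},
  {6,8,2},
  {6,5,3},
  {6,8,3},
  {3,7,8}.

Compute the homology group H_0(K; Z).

Fix the vertex order 1 < 2 < 3 < 4 < 5 < 6 < 7 < 8 < 9 and write every simplex with vertices in increasing order. Then dim K = 2 and the simplices of K are:

  0-simplices (9): [1], [2], [3], [4], [5], [6], [7], [8], [9]
  1-simplices (27): (27 of them)
  2-simplices (18): [1,2,4], [1,2,7], [1,4,9], [1,5,6], [1,5,7], [1,6,9], [2,4,8], [2,6,8], [2,6,9], [2,7,9], [3,4,5], [3,4,9], [3,5,6], [3,6,8], [3,7,8], [3,7,9], [4,5,8], [5,7,8]

Hence C_0 ≅ Z^9, C_1 ≅ Z^27, C_2 ≅ Z^18.

The boundary map ∂_1: C_1 → C_0 sends each edge [p,q] (with p < q) to q − p. For instance
  ∂[2,8] = [8] − [2].
The resulting 9×27 matrix has rank 8, and its Smith normal form has invariant factors (1,1,1,1,1,1,1,1).

∂_2: C_2 → C_1 maps a triangle to the signed sum of its edges. For instance
  ∂[2,6,9] = [6,9] − [2,9] + [2,6],
  ∂[2,4,8] = [4,8] − [2,8] + [2,4].
The resulting 27×18 matrix has rank 18, and its Smith normal form has invariant factors (1,1,1,1,1,1,1,1,1,1,1,1,1,1,1,1,1,2).

Computing H_k = (kernel of ∂_k) / (image of ∂_{k+1}):

  H_0: rank C_0 − rank ∂_1 = 9 − 8 = 1, and the invariant factors of ∂_1 are all 1, so H_0 = Z.

(K is a triangulation of the Klein bottle.)

H_0 = Z.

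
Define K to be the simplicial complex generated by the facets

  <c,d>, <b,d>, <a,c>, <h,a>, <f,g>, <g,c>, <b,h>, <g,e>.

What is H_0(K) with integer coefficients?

Fix the vertex order a < b < c < d < e < f < g < h and write every simplex with vertices in increasing order. Then dim K = 1 and the simplices of K are:

  0-simplices (8): a, b, c, d, e, f, g, h
  1-simplices (8): ac, ah, bd, bh, cd, cg, eg, fg

so the chain groups are C_0 ≅ Z^8, C_1 ≅ Z^8.

Boundary ∂_1: C_1 → C_0 maps an edge to its endpoints' difference, ∂[p,q] = q − p. For instance
  ∂eg = g − e.
As a 8×8 matrix over Z this has rank 7, with invariant factors (1,1,1,1,1,1,1).

From H_k ≅ ker(∂_k) / im(∂_{k+1}) we obtain:

  H_0: rank C_0 − rank ∂_1 = 8 − 7 = 1, and the invariant factors of ∂_1 are all 1, so H_0 ≅ Z.

H_0 ≅ Z.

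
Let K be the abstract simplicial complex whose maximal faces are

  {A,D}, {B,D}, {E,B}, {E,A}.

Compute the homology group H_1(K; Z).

We work with the vertex ordering A < B < D < E. The simplices of K, each written with vertices in increasing order, are:

  0-simplices (4): A, B, D, E
  1-simplices (4): AD, AE, BD, BE

giving chain groups C_0 ≅ Z^4, C_1 ≅ Z^4.

The boundary map ∂_1: C_1 → C_0 maps an edge to its endpoints' difference, ∂[p,q] = q − p. For instance
  ∂AD = D − A.
The 4×4 boundary matrix has rank 3 and Smith normal form diag(1,1,1).

Reading off H_k = ker ∂_k / im ∂_{k+1}:

  H_1: rank ker ∂_1 − rank ∂_2 = (4 − 3) − 0 = 1, and there is no ∂_2, so H_1 = Z.

H_1 ≅ Z.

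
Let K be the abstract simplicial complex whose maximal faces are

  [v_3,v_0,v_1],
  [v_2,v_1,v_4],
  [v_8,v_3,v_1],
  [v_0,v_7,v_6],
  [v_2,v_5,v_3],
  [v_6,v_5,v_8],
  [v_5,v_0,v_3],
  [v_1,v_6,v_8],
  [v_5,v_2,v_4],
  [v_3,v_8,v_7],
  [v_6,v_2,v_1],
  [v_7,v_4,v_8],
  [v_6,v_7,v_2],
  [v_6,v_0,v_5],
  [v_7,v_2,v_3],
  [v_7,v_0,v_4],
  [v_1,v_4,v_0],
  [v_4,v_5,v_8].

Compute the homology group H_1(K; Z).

Take the total order v_0 < v_1 < v_2 < v_3 < v_4 < v_5 < v_6 < v_7 < v_8 on the vertex set. Then K (dimension 2) consists of the simplices:

  0-simplices (9): [v_0], [v_1], [v_2], [v_3], [v_4], [v_5], [v_6], [v_7], [v_8]
  1-simplices (27): (27 of them)
  2-simplices (18): (18 of them)

Hence C_0 ≅ Z^9, C_1 ≅ Z^27, C_2 ≅ Z^18.

The boundary map ∂_1: C_1 → C_0 sends each edge [p,q] (with p < q) to q − p. For instance
  ∂[v_0,v_6] = [v_6] − [v_0].
The resulting 9×27 matrix has rank 8, and its Smith normal form has invariant factors (1,1,1,1,1,1,1,1).

∂_2: C_2 → C_1 maps a triangle to the signed sum of its edges. For instance
  ∂[v_0,v_5,v_6] = [v_5,v_6] − [v_0,v_6] + [v_0,v_5],
  ∂[v_2,v_3,v_7] = [v_3,v_7] − [v_2,v_7] + [v_2,v_3].
The resulting 27×18 matrix has rank 17, and its Smith normal form has invariant factors (1,1,1,1,1,1,1,1,1,1,1,1,1,1,1,1,1).

Now H_k = ker ∂_k / im ∂_{k+1}, so:

  H_1: rank ker ∂_1 − rank ∂_2 = (27 − 8) − 17 = 2, and the invariant factors of ∂_2 are all 1, so H_1 = Z^2.

H_1 ≅ Z^2.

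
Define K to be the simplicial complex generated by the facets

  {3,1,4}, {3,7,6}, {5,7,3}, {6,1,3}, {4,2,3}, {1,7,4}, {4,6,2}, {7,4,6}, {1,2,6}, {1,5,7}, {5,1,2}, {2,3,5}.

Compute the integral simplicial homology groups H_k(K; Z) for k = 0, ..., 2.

Take the total order 1 < 2 < 3 < 4 < 5 < 6 < 7 on the vertex set. Then K (dimension 2) consists of the simplices:

  0-simplices (7): [1], [2], [3], [4], [5], [6], [7]
  1-simplices (18): [1,2], [1,3], [1,4], [1,5], [1,6], [1,7], [2,3], [2,4], [2,5], [2,6], [3,4], [3,5], [3,6], [3,7], [4,6], [4,7], [5,7], [6,7]
  2-simplices (12): [1,2,5], [1,2,6], [1,3,4], [1,3,6], [1,4,7], [1,5,7], [2,3,4], [2,3,5], [2,4,6], [3,5,7], [3,6,7], [4,6,7]

giving chain groups C_0 ≅ Z^7, C_1 ≅ Z^18, C_2 ≅ Z^12.

The boundary map ∂_1: C_1 → C_0 sends each edge [p,q] (with p < q) to q − p.
As a 7×18 matrix over Z this has rank 6, with invariant factors (1,1,1,1,1,1).

The boundary map ∂_2: C_2 → C_1 sends each 2-simplex [p,q,r] to [q,r] − [p,r] + [p,q]. For instance
  ∂[2,3,5] = [3,5] − [2,5] + [2,3],
  ∂[4,6,7] = [6,7] − [4,7] + [4,6].
As a 18×12 matrix over Z this has rank 12, with invariant factors (1,1,1,1,1,1,1,1,1,1,1,2).

Now H_k = ker ∂_k / im ∂_{k+1}, so:

  H_0: rank C_0 − rank ∂_1 = 7 − 6 = 1, and the invariant factors of ∂_1 are all 1, so H_0 = Z.
  H_1: rank ker ∂_1 − rank ∂_2 = (18 − 6) − 12 = 0, and ∂_2 has invariant factor 2 > 1, so H_1 = Z/2.
  H_2: rank ker ∂_2 − rank ∂_3 = (12 − 12) − 0 = 0, and there is no ∂_3, so H_2 = 0.

H_0 ≅ Z,  H_1 ≅ Z/2,  H_2 = 0.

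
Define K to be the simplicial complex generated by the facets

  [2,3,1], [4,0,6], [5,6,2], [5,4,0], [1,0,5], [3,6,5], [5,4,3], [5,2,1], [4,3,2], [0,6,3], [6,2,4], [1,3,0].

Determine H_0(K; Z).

H_0 = Z.

We work with the vertex ordering 0 < 1 < 2 < 3 < 4 < 5 < 6. The simplices of K, each written with vertices in increasing order, are:

  0-simplices (7): [0], [1], [2], [3], [4], [5], [6]
  1-simplices (18): [0,1], [0,3], [0,4], [0,5], [0,6], [1,2], [1,3], [1,5], [2,3], [2,4], [2,5], [2,6], [3,4], [3,5], [3,6], [4,5], [4,6], [5,6]
  2-simplices (12): [0,1,3], [0,1,5], [0,3,6], [0,4,5], [0,4,6], [1,2,3], [1,2,5], [2,3,4], [2,4,6], [2,5,6], [3,4,5], [3,5,6]

giving chain groups C_0 ≅ Z^7, C_1 ≅ Z^18, C_2 ≅ Z^12.

The boundary map ∂_1: C_1 → C_0 maps an edge to its endpoints' difference, ∂[p,q] = q − p.
As a 7×18 matrix over Z this has rank 6, with invariant factors (1,1,1,1,1,1).

∂_2: C_2 → C_1 acts by ∂[p,q,r] = [q,r] − [p,r] + [p,q]. For instance
  ∂[0,4,5] = [4,5] − [0,5] + [0,4],
  ∂[2,3,4] = [3,4] − [2,4] + [2,3].
The 18×12 boundary matrix has rank 12 and Smith normal form diag(1,1,1,1,1,1,1,1,1,1,1,2).

Computing H_k = (kernel of ∂_k) / (image of ∂_{k+1}):

  H_0: rank C_0 − rank ∂_1 = 7 − 6 = 1, and the invariant factors of ∂_1 are all 1, so H_0 = Z.

(K is a triangulation of the real projective plane RP^2.)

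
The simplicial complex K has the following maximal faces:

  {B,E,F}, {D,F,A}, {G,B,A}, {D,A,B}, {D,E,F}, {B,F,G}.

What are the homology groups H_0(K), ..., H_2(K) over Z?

Order the vertices as A < B < D < E < F < G. Listing each simplex with vertices in this order, K has dimension 2 with simplices:

  0-simplices (6): A, B, D, E, F, G
  1-simplices (12): AB, AD, AF, AG, BD, BE, BF, BG, DE, DF, EF, FG
  2-simplices (6): ABD, ABG, ADF, BEF, BFG, DEF

giving chain groups C_0 ≅ Z^6, C_1 ≅ Z^12, C_2 ≅ Z^6.

∂_1: C_1 → C_0 is given by ∂[p,q] = [q] − [p].
As a 6×12 matrix over Z this has rank 5, with invariant factors (1,1,1,1,1).

∂_2: C_2 → C_1 sends each 2-simplex [p,q,r] to [q,r] − [p,r] + [p,q]. For instance
  ∂ADF = DF − AF + AD,
  ∂DEF = EF − DF + DE.
The resulting 12×6 matrix has rank 6, and its Smith normal form has invariant factors (1,1,1,1,1,1).

From H_k ≅ ker(∂_k) / im(∂_{k+1}) we obtain:

  H_0: rank C_0 − rank ∂_1 = 6 − 5 = 1, and the invariant factors of ∂_1 are all 1, so H_0 ≅ Z.
  H_1: rank ker ∂_1 − rank ∂_2 = (12 − 5) − 6 = 1, and the invariant factors of ∂_2 are all 1, so H_1 ≅ Z.
  H_2: rank ker ∂_2 − rank ∂_3 = (6 − 6) − 0 = 0, and there is no ∂_3, so H_2 ≅ 0.

As a check, the Euler characteristic is 6 − 12 + 6 = 0, which agrees with 1 − 1 + 0 = 0.
(K is a triangulation of the cylinder S^1 x I.)

H_0 = Z,  H_1 = Z,  H_2 = 0.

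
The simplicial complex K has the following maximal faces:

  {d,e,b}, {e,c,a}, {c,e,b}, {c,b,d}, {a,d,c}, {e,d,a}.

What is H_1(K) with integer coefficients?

We work with the vertex ordering a < b < c < d < e. The simplices of K, each written with vertices in increasing order, are:

  0-simplices (5): a, b, c, d, e
  1-simplices (9): ac, ad, ae, bc, bd, be, cd, ce, de
  2-simplices (6): acd, ace, ade, bcd, bce, bde

Hence C_0 ≅ Z^5, C_1 ≅ Z^9, C_2 ≅ Z^6.

Boundary ∂_1: C_1 → C_0 sends each edge [p,q] (with p < q) to q − p. For instance
  ∂de = e − d.
This gives a 5×9 integer matrix of rank 4; reducing to Smith normal form yields diagonal entries (1,1,1,1).

∂_2: C_2 → C_1 acts by ∂[p,q,r] = [q,r] − [p,r] + [p,q]. For instance
  ∂ace = ce − ae + ac,
  ∂bde = de − be + bd.
As a 9×6 matrix over Z this has rank 5, with invariant factors (1,1,1,1,1).

Reading off H_k = ker ∂_k / im ∂_{k+1}:

  H_1: rank ker ∂_1 − rank ∂_2 = (9 − 4) − 5 = 0, and the invariant factors of ∂_2 are all 1, so H_1 = 0.

(K is a triangulation of the 2-sphere S^2.)

H_1 = 0.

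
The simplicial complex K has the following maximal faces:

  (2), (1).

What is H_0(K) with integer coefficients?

H_0 = Z^2.

We work with the vertex ordering 1 < 2. The simplices of K, each written with vertices in increasing order, are:

  0-simplices (2): [1], [2]

giving chain groups C_0 ≅ Z^2.

Now H_k = ker ∂_k / im ∂_{k+1}, so:

  H_0: rank C_0 − rank ∂_1 = 2 − 0 = 2, and there is no ∂_1, so H_0 ≅ Z^2.

(K is a triangulation of a set of 2 points.)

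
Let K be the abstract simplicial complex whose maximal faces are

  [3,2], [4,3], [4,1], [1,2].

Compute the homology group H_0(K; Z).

H_0 = Z.

Fix the vertex order 1 < 2 < 3 < 4 and write every simplex with vertices in increasing order. Then dim K = 1 and the simplices of K are:

  0-simplices (4): [1], [2], [3], [4]
  1-simplices (4): [1,2], [1,4], [2,3], [3,4]

giving chain groups C_0 ≅ Z^4, C_1 ≅ Z^4.

The boundary map ∂_1: C_1 → C_0 sends each edge [p,q] (with p < q) to q − p.
This gives a 4×4 integer matrix of rank 3; reducing to Smith normal form yields diagonal entries (1,1,1).

Computing H_k = (kernel of ∂_k) / (image of ∂_{k+1}):

  H_0: rank C_0 − rank ∂_1 = 4 − 3 = 1, and the invariant factors of ∂_1 are all 1, so H_0 ≅ Z.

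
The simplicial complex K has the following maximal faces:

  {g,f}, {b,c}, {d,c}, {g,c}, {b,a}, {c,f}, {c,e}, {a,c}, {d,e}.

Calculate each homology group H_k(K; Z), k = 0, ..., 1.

Take the total order a < b < c < d < e < f < g on the vertex set. Then K (dimension 1) consists of the simplices:

  0-simplices (7): a, b, c, d, e, f, g
  1-simplices (9): ab, ac, bc, cd, ce, cf, cg, de, fg

so the chain groups are C_0 ≅ Z^7, C_1 ≅ Z^9.

Boundary ∂_1: C_1 → C_0 maps an edge to its endpoints' difference, ∂[p,q] = q − p.
The 7×9 boundary matrix has rank 6 and Smith normal form diag(1,1,1,1,1,1).

Computing H_k = (kernel of ∂_k) / (image of ∂_{k+1}):

  H_0: rank C_0 − rank ∂_1 = 7 − 6 = 1, and the invariant factors of ∂_1 are all 1, so H_0 ≅ Z.
  H_1: rank ker ∂_1 − rank ∂_2 = (9 − 6) − 0 = 3, and there is no ∂_2, so H_1 ≅ Z^3.

As a check, the Euler characteristic is 7 − 9 = -2, which agrees with 1 − 3 = -2.
(K is a triangulation of a wedge of 3 circles.)

H_0 ≅ Z,  H_1 ≅ Z^3.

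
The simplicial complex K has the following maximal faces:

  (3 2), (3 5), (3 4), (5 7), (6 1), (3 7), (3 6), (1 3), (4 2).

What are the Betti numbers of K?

b_0 = 1, b_1 = 3.

Fix the vertex order 1 < 2 < 3 < 4 < 5 < 6 < 7 and write every simplex with vertices in increasing order. Then dim K = 1 and the simplices of K are:

  0-simplices (7): [1], [2], [3], [4], [5], [6], [7]
  1-simplices (9): [1,3], [1,6], [2,3], [2,4], [3,4], [3,5], [3,6], [3,7], [5,7]

giving chain groups C_0 ≅ Z^7, C_1 ≅ Z^9.

The boundary map ∂_1: C_1 → C_0 is given by ∂[p,q] = [q] − [p]. For instance
  ∂[5,7] = [7] − [5].
As a 7×9 matrix over Z this has rank 6, with invariant factors (1,1,1,1,1,1).

Now H_k = ker ∂_k / im ∂_{k+1}, so:

  H_0: rank C_0 − rank ∂_1 = 7 − 6 = 1, and the invariant factors of ∂_1 are all 1, so H_0 = Z.
  H_1: rank ker ∂_1 − rank ∂_2 = (9 − 6) − 0 = 3, and there is no ∂_2, so H_1 = Z^3.

As a check, the Euler characteristic is 7 − 9 = -2, which agrees with 1 − 3 = -2.

Hence the Betti numbers are b_0 = 1, b_1 = 3.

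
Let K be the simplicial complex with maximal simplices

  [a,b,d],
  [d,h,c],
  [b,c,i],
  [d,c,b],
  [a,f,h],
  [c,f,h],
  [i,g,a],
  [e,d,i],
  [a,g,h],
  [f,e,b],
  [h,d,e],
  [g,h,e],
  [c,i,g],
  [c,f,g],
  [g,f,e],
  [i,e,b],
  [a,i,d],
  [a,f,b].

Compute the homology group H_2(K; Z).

H_2 ≅ 0.

Order the vertices as a < b < c < d < e < f < g < h < i. Listing each simplex with vertices in this order, K has dimension 2 with simplices:

  0-simplices (9): a, b, c, d, e, f, g, h, i
  1-simplices (27): ab, ad, af, ag, ah, ai, bc, bd, be, bf, bi, cd, cf, cg, ch, ci, de, dh, di, ef, eg, eh, ei, fg, fh, gh, gi
  2-simplices (18): abd, abf, adi, afh, agh, agi, bcd, bci, bef, bei, cdh, cfg, cfh, cgi, deh, dei, efg, egh

giving chain groups C_0 ≅ Z^9, C_1 ≅ Z^27, C_2 ≅ Z^18.

∂_1: C_1 → C_0 is given by ∂[p,q] = [q] − [p].
The resulting 9×27 matrix has rank 8, and its Smith normal form has invariant factors (1,1,1,1,1,1,1,1).

∂_2: C_2 → C_1 sends each 2-simplex [p,q,r] to [q,r] − [p,r] + [p,q]. For instance
  ∂bef = ef − bf + be,
  ∂bcd = cd − bd + bc.
As a 27×18 matrix over Z this has rank 18, with invariant factors (1,1,1,1,1,1,1,1,1,1,1,1,1,1,1,1,1,2).

Computing H_k = (kernel of ∂_k) / (image of ∂_{k+1}):

  H_2: rank ker ∂_2 − rank ∂_3 = (18 − 18) − 0 = 0, and there is no ∂_3, so H_2 ≅ 0.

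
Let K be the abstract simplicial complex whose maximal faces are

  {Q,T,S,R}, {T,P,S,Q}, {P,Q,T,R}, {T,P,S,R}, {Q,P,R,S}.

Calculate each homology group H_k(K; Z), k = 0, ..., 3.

H_0 = Z,  H_1 = 0,  H_2 = 0,  H_3 = Z.

Order the vertices as P < Q < R < S < T. Listing each simplex with vertices in this order, K has dimension 3 with simplices:

  0-simplices (5): P, Q, R, S, T
  1-simplices (10): PQ, PR, PS, PT, QR, QS, QT, RS, RT, ST
  2-simplices (10): PQR, PQS, PQT, PRS, PRT, PST, QRS, QRT, QST, RST
  3-simplices (5): PQRS, PQRT, PQST, PRST, QRST

so the chain groups are C_0 ≅ Z^5, C_1 ≅ Z^10, C_2 ≅ Z^10, C_3 ≅ Z^5.

The boundary map ∂_1: C_1 → C_0 sends each edge [p,q] (with p < q) to q − p.
This gives a 5×10 integer matrix of rank 4; reducing to Smith normal form yields diagonal entries (1,1,1,1).

∂_2: C_2 → C_1 sends each 2-simplex [p,q,r] to [q,r] − [p,r] + [p,q]. For instance
  ∂PRS = RS − PS + PR,
  ∂QRS = RS − QS + QR.
The 10×10 boundary matrix has rank 6 and Smith normal form diag(1,1,1,1,1,1).

The boundary map ∂_3: C_3 → C_2 sends each 3-simplex σ to the alternating sum Σ_i (−1)^i (σ with its i-th vertex removed). For instance
  ∂PQST = QST − PST + PQT − PQS,
  ∂PQRT = QRT − PRT + PQT − PQR.
The resulting 10×5 matrix has rank 4, and its Smith normal form has invariant factors (1,1,1,1).

Reading off H_k = ker ∂_k / im ∂_{k+1}:

  H_0: rank C_0 − rank ∂_1 = 5 − 4 = 1, and the invariant factors of ∂_1 are all 1, so H_0 ≅ Z.
  H_1: rank ker ∂_1 − rank ∂_2 = (10 − 4) − 6 = 0, and the invariant factors of ∂_2 are all 1, so H_1 ≅ 0.
  H_2: rank ker ∂_2 − rank ∂_3 = (10 − 6) − 4 = 0, and the invariant factors of ∂_3 are all 1, so H_2 ≅ 0.
  H_3: rank ker ∂_3 − rank ∂_4 = (5 − 4) − 0 = 1, and there is no ∂_4, so H_3 ≅ Z.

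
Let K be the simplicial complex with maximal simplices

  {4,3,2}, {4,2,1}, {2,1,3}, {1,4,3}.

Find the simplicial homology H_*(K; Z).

We work with the vertex ordering 1 < 2 < 3 < 4. The simplices of K, each written with vertices in increasing order, are:

  0-simplices (4): [1], [2], [3], [4]
  1-simplices (6): [1,2], [1,3], [1,4], [2,3], [2,4], [3,4]
  2-simplices (4): [1,2,3], [1,2,4], [1,3,4], [2,3,4]

Hence C_0 ≅ Z^4, C_1 ≅ Z^6, C_2 ≅ Z^4.

Boundary ∂_1: C_1 → C_0 is given by ∂[p,q] = [q] − [p]. For instance
  ∂[3,4] = [4] − [3].
The resulting 4×6 matrix has rank 3, and its Smith normal form has invariant factors (1,1,1).

Boundary ∂_2: C_2 → C_1 acts by ∂[p,q,r] = [q,r] − [p,r] + [p,q]. For instance
  ∂[1,2,4] = [2,4] − [1,4] + [1,2],
  ∂[2,3,4] = [3,4] − [2,4] + [2,3].
The 6×4 boundary matrix has rank 3 and Smith normal form diag(1,1,1).

Computing H_k = (kernel of ∂_k) / (image of ∂_{k+1}):

  H_0: rank C_0 − rank ∂_1 = 4 − 3 = 1, and the invariant factors of ∂_1 are all 1, so H_0 ≅ Z.
  H_1: rank ker ∂_1 − rank ∂_2 = (6 − 3) − 3 = 0, and the invariant factors of ∂_2 are all 1, so H_1 ≅ 0.
  H_2: rank ker ∂_2 − rank ∂_3 = (4 − 3) − 0 = 1, and there is no ∂_3, so H_2 ≅ Z.

H_0 ≅ Z,  H_1 = 0,  H_2 ≅ Z.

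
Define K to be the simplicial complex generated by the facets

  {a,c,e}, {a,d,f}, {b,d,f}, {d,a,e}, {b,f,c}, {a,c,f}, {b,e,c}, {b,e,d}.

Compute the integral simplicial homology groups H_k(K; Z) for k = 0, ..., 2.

We work with the vertex ordering a < b < c < d < e < f. The simplices of K, each written with vertices in increasing order, are:

  0-simplices (6): a, b, c, d, e, f
  1-simplices (12): ac, ad, ae, af, bc, bd, be, bf, ce, cf, de, df
  2-simplices (8): ace, acf, ade, adf, bce, bcf, bde, bdf

giving chain groups C_0 ≅ Z^6, C_1 ≅ Z^12, C_2 ≅ Z^8.

∂_1: C_1 → C_0 is given by ∂[p,q] = [q] − [p]. For instance
  ∂ae = e − a.
As a 6×12 matrix over Z this has rank 5, with invariant factors (1,1,1,1,1).

The boundary map ∂_2: C_2 → C_1 acts by ∂[p,q,r] = [q,r] − [p,r] + [p,q]. For instance
  ∂bdf = df − bf + bd,
  ∂bcf = cf − bf + bc.
The resulting 12×8 matrix has rank 7, and its Smith normal form has invariant factors (1,1,1,1,1,1,1).

Reading off H_k = ker ∂_k / im ∂_{k+1}:

  H_0: rank C_0 − rank ∂_1 = 6 − 5 = 1, and the invariant factors of ∂_1 are all 1, so H_0 ≅ Z.
  H_1: rank ker ∂_1 − rank ∂_2 = (12 − 5) − 7 = 0, and the invariant factors of ∂_2 are all 1, so H_1 ≅ 0.
  H_2: rank ker ∂_2 − rank ∂_3 = (8 − 7) − 0 = 1, and there is no ∂_3, so H_2 ≅ Z.

(K is a triangulation of the 2-sphere S^2.)

H_0 = Z,  H_1 = 0,  H_2 = Z.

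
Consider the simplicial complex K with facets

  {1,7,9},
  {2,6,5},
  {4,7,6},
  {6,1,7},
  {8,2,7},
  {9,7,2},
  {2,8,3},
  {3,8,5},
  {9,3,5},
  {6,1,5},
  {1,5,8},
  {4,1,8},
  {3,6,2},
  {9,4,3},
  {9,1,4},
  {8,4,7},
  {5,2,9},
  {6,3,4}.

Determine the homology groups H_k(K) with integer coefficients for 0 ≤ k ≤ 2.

We work with the vertex ordering 1 < 2 < 3 < 4 < 5 < 6 < 7 < 8 < 9. The simplices of K, each written with vertices in increasing order, are:

  0-simplices (9): [1], [2], [3], [4], [5], [6], [7], [8], [9]
  1-simplices (27): (27 of them)
  2-simplices (18): [1,4,8], [1,4,9], [1,5,6], [1,5,8], [1,6,7], [1,7,9], [2,3,6], [2,3,8], [2,5,6], [2,5,9], [2,7,8], [2,7,9], [3,4,6], [3,4,9], [3,5,8], [3,5,9], [4,6,7], [4,7,8]

so the chain groups are C_0 ≅ Z^9, C_1 ≅ Z^27, C_2 ≅ Z^18.

Boundary ∂_1: C_1 → C_0 sends each edge [p,q] (with p < q) to q − p.
As a 9×27 matrix over Z this has rank 8, with invariant factors (1,1,1,1,1,1,1,1).

Boundary ∂_2: C_2 → C_1 sends each 2-simplex [p,q,r] to [q,r] − [p,r] + [p,q]. For instance
  ∂[3,5,9] = [5,9] − [3,9] + [3,5],
  ∂[1,6,7] = [6,7] − [1,7] + [1,6].
The 27×18 boundary matrix has rank 18 and Smith normal form diag(1,1,1,1,1,1,1,1,1,1,1,1,1,1,1,1,1,2).

From H_k ≅ ker(∂_k) / im(∂_{k+1}) we obtain:

  H_0: rank C_0 − rank ∂_1 = 9 − 8 = 1, and the invariant factors of ∂_1 are all 1, so H_0 = Z.
  H_1: rank ker ∂_1 − rank ∂_2 = (27 − 8) − 18 = 1, and ∂_2 has invariant factor 2 > 1, so H_1 = Z ⊕ Z_2.
  H_2: rank ker ∂_2 − rank ∂_3 = (18 − 18) − 0 = 0, and there is no ∂_3, so H_2 = 0.

(K is a triangulation of the Klein bottle.)

H_0 ≅ Z,  H_1 ≅ Z ⊕ Z_2,  H_2 = 0.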